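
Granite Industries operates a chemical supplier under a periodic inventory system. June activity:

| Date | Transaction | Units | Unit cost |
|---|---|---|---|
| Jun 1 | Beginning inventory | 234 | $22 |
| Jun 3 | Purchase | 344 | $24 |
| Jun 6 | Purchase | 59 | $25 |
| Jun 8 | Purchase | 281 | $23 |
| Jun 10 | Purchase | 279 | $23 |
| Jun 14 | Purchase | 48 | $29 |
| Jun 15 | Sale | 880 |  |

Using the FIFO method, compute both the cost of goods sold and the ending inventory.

Jun 15, 880 sold [FIFO — oldest first]: 234 @ $22 + 344 @ $24 + 59 @ $25 + 243 @ $23 = $20,468
Ending inventory: 38 @ $23 + 279 @ $23 + 48 @ $29 = $8,683

COGS = $20,468; ending inventory = $8,683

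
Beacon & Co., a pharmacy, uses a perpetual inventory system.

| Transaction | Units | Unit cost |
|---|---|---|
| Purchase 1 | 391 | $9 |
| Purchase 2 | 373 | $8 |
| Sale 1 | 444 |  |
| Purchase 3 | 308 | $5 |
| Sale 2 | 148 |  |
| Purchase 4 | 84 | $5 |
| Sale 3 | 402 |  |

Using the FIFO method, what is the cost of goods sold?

COGS = $7,653

Sale 1 (444) [FIFO — oldest first]: 391 @ $9 + 53 @ $8 = $3,943
Sale 2 (148) [FIFO — oldest first]: 148 @ $8 = $1,184
Sale 3 (402) [FIFO — oldest first]: 172 @ $8 + 230 @ $5 = $2,526
Total COGS = $3,943 + $1,184 + $2,526 = $7,653
Ending inventory: 78 @ $5 + 84 @ $5 = $810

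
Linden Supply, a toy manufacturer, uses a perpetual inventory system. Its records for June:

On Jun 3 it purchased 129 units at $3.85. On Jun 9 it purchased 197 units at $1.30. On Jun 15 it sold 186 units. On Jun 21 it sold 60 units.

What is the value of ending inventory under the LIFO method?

Ending inventory = $308.00

Jun 15, 186 sold [LIFO — newest first]: 186 @ $1.30 = $241.80
Jun 21, 60 sold [LIFO — newest first]: 11 @ $1.30 + 49 @ $3.85 = $202.95
Total COGS = $241.80 + $202.95 = $444.75
Ending inventory: 80 @ $3.85 = $308.00
Check: goods available $752.75 = COGS $444.75 + ending $308.00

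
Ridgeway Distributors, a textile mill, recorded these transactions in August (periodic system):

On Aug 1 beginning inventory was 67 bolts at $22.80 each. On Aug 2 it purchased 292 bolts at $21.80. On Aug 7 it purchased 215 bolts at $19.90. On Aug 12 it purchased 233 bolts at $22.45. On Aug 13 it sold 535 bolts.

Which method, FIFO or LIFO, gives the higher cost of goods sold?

FIFO COGS: 67 @ $22.80 + 292 @ $21.80 + 176 @ $19.90 = $11,395.60
LIFO COGS: 233 @ $22.45 + 215 @ $19.90 + 87 @ $21.80 = $11,405.95

LIFO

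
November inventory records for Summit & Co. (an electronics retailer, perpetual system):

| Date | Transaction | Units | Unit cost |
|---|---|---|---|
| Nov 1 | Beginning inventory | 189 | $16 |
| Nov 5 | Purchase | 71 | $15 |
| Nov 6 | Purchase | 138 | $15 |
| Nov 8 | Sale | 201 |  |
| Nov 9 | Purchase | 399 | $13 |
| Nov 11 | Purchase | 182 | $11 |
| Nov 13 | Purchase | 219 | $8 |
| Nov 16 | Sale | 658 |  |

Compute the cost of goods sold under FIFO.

Nov 8, 201 sold [FIFO — oldest first]: 189 @ $16 + 12 @ $15 = $3,204
Nov 16, 658 sold [FIFO — oldest first]: 59 @ $15 + 138 @ $15 + 399 @ $13 + 62 @ $11 = $8,824
Total COGS = $3,204 + $8,824 = $12,028
Ending inventory: 120 @ $11 + 219 @ $8 = $3,072
Check: goods available $15,100 = COGS $12,028 + ending $3,072

COGS = $12,028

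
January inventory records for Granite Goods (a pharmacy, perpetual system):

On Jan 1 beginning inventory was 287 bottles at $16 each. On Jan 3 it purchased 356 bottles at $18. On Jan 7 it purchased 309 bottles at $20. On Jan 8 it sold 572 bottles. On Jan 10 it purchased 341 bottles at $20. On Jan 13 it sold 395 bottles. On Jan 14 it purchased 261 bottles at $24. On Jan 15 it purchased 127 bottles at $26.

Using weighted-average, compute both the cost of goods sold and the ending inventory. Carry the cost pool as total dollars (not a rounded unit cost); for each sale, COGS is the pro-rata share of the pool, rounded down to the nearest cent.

COGS = $17,815.68; ending inventory = $15,750.32

After Jan 1: 287 on hand, pool $4,592.00 (≈ $16.0000 each)
After Jan 3: 643 on hand, pool $11,000.00 (≈ $17.1073 each)
After Jan 7: 952 on hand, pool $17,180.00 (≈ $18.0462 each)
Jan 8, sell 572: 572/952 × $17,180.00 → $10,322.43
After Jan 10: 721 on hand, pool $13,677.57 (≈ $18.9703 each)
Jan 13, sell 395: 395/721 × $13,677.57 → $7,493.25
After Jan 14: 587 on hand, pool $12,448.32 (≈ $21.2067 each)
After Jan 15: 714 on hand, pool $15,750.32 (≈ $22.0593 each)
Total COGS = $10,322.43 + $7,493.25 = $17,815.68
Ending inventory (cost pool remaining) = $15,750.32
Check: goods available $33,566.00 = COGS $17,815.68 + ending $15,750.32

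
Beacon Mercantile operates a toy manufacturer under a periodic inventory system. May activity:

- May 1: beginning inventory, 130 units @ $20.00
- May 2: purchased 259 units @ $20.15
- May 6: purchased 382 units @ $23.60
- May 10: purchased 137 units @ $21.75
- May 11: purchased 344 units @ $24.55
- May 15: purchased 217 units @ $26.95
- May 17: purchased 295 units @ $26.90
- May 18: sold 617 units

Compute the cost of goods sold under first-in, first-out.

May 18, 617 sold [FIFO — oldest first]: 130 @ $20.00 + 259 @ $20.15 + 228 @ $23.60 = $13,199.65
Ending inventory: 154 @ $23.60 + 137 @ $21.75 + 344 @ $24.55 + 217 @ $26.95 + 295 @ $26.90 = $28,843.00
Check: goods available $42,042.65 = COGS $13,199.65 + ending $28,843.00

COGS = $13,199.65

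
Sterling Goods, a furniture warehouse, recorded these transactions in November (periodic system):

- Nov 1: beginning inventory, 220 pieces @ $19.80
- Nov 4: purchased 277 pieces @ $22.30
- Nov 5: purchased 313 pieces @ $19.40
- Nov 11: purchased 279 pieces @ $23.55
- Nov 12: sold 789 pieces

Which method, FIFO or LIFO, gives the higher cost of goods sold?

LIFO

FIFO COGS: 220 @ $19.80 + 277 @ $22.30 + 292 @ $19.40 = $16,197.90
LIFO COGS: 279 @ $23.55 + 313 @ $19.40 + 197 @ $22.30 = $17,035.75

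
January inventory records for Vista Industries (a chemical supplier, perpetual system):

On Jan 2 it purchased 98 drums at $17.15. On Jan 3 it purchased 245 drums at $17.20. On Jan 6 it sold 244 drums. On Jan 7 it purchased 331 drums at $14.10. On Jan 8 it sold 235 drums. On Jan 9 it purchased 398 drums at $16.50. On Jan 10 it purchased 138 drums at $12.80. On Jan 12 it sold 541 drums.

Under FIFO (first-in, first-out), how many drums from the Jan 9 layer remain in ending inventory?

Jan 6, 244 sold [FIFO — oldest first]: 98 @ $17.15 + 146 @ $17.20 = $4,191.90
Jan 8, 235 sold [FIFO — oldest first]: 99 @ $17.20 + 136 @ $14.10 = $3,620.40
Jan 12, 541 sold [FIFO — oldest first]: 195 @ $14.10 + 346 @ $16.50 = $8,458.50
Total COGS = $4,191.90 + $3,620.40 + $8,458.50 = $16,270.80
Ending inventory: 52 @ $16.50 + 138 @ $12.80 = $2,624.40

52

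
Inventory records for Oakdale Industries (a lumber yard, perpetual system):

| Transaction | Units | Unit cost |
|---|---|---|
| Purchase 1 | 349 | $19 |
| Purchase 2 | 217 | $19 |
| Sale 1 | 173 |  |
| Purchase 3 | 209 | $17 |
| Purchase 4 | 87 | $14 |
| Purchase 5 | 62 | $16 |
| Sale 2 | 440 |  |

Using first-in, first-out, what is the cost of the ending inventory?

Ending inventory = $4,964

Sale 1 (173) [FIFO — oldest first]: 173 @ $19 = $3,287
Sale 2 (440) [FIFO — oldest first]: 176 @ $19 + 217 @ $19 + 47 @ $17 = $8,266
Total COGS = $3,287 + $8,266 = $11,553
Ending inventory: 162 @ $17 + 87 @ $14 + 62 @ $16 = $4,964
Check: goods available $16,517 = COGS $11,553 + ending $4,964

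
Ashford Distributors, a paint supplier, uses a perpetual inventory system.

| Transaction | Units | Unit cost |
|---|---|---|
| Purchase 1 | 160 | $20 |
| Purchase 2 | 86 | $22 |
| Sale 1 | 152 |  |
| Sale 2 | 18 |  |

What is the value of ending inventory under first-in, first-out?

Ending inventory = $1,672

Sale 1 (152) [FIFO — oldest first]: 152 @ $20 = $3,040
Sale 2 (18) [FIFO — oldest first]: 8 @ $20 + 10 @ $22 = $380
Total COGS = $3,040 + $380 = $3,420
Ending inventory: 76 @ $22 = $1,672
Check: goods available $5,092 = COGS $3,420 + ending $1,672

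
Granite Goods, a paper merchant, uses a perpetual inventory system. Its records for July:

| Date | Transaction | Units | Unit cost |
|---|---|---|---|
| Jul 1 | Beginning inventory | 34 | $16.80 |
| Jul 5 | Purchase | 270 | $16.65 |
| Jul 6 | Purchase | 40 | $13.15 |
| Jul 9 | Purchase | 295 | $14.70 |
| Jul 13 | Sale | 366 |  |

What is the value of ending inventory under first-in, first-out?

Jul 13, 366 sold [FIFO — oldest first]: 34 @ $16.80 + 270 @ $16.65 + 40 @ $13.15 + 22 @ $14.70 = $5,916.10
Ending inventory: 273 @ $14.70 = $4,013.10

Ending inventory = $4,013.10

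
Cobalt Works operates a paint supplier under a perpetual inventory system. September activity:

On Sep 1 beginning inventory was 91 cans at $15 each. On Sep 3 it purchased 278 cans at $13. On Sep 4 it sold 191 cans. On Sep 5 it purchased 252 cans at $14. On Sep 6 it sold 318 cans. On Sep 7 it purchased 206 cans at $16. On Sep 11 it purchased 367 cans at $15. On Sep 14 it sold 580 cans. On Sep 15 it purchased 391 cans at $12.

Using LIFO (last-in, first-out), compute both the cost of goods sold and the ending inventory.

Sep 4, 191 sold [LIFO — newest first]: 191 @ $13 = $2,483
Sep 6, 318 sold [LIFO — newest first]: 252 @ $14 + 66 @ $13 = $4,386
Sep 14, 580 sold [LIFO — newest first]: 367 @ $15 + 206 @ $16 + 7 @ $13 = $8,892
Total COGS = $2,483 + $4,386 + $8,892 = $15,761
Ending inventory: 91 @ $15 + 14 @ $13 + 391 @ $12 = $6,239

COGS = $15,761; ending inventory = $6,239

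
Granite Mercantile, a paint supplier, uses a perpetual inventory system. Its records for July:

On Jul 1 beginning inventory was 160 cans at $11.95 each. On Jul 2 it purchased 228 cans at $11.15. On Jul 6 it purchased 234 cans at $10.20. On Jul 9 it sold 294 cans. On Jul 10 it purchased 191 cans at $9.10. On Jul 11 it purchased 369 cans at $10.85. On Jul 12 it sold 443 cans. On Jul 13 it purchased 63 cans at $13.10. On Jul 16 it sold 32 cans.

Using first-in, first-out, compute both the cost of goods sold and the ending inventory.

Jul 9, 294 sold [FIFO — oldest first]: 160 @ $11.95 + 134 @ $11.15 = $3,406.10
Jul 12, 443 sold [FIFO — oldest first]: 94 @ $11.15 + 234 @ $10.20 + 115 @ $9.10 = $4,481.40
Jul 16, 32 sold [FIFO — oldest first]: 32 @ $9.10 = $291.20
Total COGS = $3,406.10 + $4,481.40 + $291.20 = $8,178.70
Ending inventory: 44 @ $9.10 + 369 @ $10.85 + 63 @ $13.10 = $5,229.35
Check: goods available $13,408.05 = COGS $8,178.70 + ending $5,229.35

COGS = $8,178.70; ending inventory = $5,229.35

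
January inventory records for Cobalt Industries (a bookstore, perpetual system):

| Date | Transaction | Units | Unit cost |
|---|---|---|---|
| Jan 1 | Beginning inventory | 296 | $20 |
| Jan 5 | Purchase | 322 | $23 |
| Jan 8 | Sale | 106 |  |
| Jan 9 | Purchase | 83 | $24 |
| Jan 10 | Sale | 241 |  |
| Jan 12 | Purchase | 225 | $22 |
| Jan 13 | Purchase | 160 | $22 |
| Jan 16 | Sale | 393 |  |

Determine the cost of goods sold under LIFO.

COGS = $16,718

Jan 8, 106 sold [LIFO — newest first]: 106 @ $23 = $2,438
Jan 10, 241 sold [LIFO — newest first]: 83 @ $24 + 158 @ $23 = $5,626
Jan 16, 393 sold [LIFO — newest first]: 160 @ $22 + 225 @ $22 + 8 @ $23 = $8,654
Total COGS = $2,438 + $5,626 + $8,654 = $16,718
Ending inventory: 296 @ $20 + 50 @ $23 = $7,070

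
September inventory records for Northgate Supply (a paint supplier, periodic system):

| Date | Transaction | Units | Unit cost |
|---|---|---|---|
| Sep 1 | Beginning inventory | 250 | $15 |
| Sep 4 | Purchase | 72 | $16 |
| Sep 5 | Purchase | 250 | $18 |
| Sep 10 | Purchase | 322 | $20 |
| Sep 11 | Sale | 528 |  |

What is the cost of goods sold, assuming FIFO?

COGS = $8,610

Sep 11, 528 sold [FIFO — oldest first]: 250 @ $15 + 72 @ $16 + 206 @ $18 = $8,610
Ending inventory: 44 @ $18 + 322 @ $20 = $7,232
Check: goods available $15,842 = COGS $8,610 + ending $7,232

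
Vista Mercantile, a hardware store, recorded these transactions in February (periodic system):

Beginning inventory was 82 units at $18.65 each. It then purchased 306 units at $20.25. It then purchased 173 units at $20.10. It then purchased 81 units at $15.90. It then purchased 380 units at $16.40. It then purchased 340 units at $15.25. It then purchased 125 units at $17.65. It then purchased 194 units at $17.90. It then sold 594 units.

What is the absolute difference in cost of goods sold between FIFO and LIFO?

FIFO COGS: 82 @ $18.65 + 306 @ $20.25 + 173 @ $20.10 + 33 @ $15.90 = $11,727.80
LIFO COGS: 194 @ $17.90 + 125 @ $17.65 + 275 @ $15.25 = $9,872.60
Difference = |$11,727.80 − $9,872.60| = $1,855.20

$1,855.20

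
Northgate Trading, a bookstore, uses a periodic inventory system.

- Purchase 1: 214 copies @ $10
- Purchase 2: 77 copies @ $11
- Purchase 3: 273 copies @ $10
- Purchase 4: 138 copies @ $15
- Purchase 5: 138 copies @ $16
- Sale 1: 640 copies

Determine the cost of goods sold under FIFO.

Sale 1 (640) [FIFO — oldest first]: 214 @ $10 + 77 @ $11 + 273 @ $10 + 76 @ $15 = $6,857
Ending inventory: 62 @ $15 + 138 @ $16 = $3,138

COGS = $6,857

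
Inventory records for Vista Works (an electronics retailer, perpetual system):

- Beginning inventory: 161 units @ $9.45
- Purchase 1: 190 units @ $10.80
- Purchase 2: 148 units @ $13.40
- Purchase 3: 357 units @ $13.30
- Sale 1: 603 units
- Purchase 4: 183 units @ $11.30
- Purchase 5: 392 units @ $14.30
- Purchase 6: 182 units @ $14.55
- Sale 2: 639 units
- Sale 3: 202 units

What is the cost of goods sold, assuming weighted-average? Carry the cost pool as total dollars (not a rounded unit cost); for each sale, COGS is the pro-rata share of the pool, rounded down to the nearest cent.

After Beginning: 161 on hand, pool $1,521.45 (≈ $9.4500 each)
After Purchase 1: 351 on hand, pool $3,573.45 (≈ $10.1808 each)
After Purchase 2: 499 on hand, pool $5,556.65 (≈ $11.1356 each)
After Purchase 3: 856 on hand, pool $10,304.75 (≈ $12.0383 each)
Sale 1, sell 603: 603/856 × $10,304.75 → $7,259.07
After Purchase 4: 436 on hand, pool $5,113.58 (≈ $11.7284 each)
After Purchase 5: 828 on hand, pool $10,719.18 (≈ $12.9459 each)
After Purchase 6: 1010 on hand, pool $13,367.28 (≈ $13.2349 each)
Sale 2, sell 639: 639/1010 × $13,367.28 → $8,457.12
Sale 3, sell 202: 202/371 × $4,910.16 → $2,673.45
Total COGS = $7,259.07 + $8,457.12 + $2,673.45 = $18,389.64
Ending inventory (cost pool remaining) = $2,236.71

COGS = $18,389.64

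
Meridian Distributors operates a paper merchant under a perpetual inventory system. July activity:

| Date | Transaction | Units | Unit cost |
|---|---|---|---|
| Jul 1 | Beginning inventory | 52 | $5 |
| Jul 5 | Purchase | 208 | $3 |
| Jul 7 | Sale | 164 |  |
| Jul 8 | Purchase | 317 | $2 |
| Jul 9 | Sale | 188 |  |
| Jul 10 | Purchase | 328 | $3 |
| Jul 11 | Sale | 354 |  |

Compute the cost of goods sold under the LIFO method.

COGS = $1,904

Jul 7, 164 sold [LIFO — newest first]: 164 @ $3 = $492
Jul 9, 188 sold [LIFO — newest first]: 188 @ $2 = $376
Jul 11, 354 sold [LIFO — newest first]: 328 @ $3 + 26 @ $2 = $1,036
Total COGS = $492 + $376 + $1,036 = $1,904
Ending inventory: 52 @ $5 + 44 @ $3 + 103 @ $2 = $598
Check: goods available $2,502 = COGS $1,904 + ending $598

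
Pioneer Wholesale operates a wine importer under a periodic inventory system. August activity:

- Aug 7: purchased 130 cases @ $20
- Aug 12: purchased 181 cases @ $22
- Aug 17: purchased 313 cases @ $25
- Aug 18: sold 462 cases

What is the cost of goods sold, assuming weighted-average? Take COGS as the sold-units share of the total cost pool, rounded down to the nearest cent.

COGS = $10,666.72

Aug 18, sell 462: 462/624 × $14,407.00 → $10,666.72
Ending inventory (cost pool remaining) = $3,740.28
Check: goods available $14,407.00 = COGS $10,666.72 + ending $3,740.28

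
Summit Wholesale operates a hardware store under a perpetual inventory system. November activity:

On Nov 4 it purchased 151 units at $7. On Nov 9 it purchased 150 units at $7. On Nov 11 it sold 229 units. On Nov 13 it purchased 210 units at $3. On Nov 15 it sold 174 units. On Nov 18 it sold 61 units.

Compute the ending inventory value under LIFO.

Nov 11, 229 sold [LIFO — newest first]: 150 @ $7 + 79 @ $7 = $1,603
Nov 15, 174 sold [LIFO — newest first]: 174 @ $3 = $522
Nov 18, 61 sold [LIFO — newest first]: 36 @ $3 + 25 @ $7 = $283
Total COGS = $1,603 + $522 + $283 = $2,408
Ending inventory: 47 @ $7 = $329

Ending inventory = $329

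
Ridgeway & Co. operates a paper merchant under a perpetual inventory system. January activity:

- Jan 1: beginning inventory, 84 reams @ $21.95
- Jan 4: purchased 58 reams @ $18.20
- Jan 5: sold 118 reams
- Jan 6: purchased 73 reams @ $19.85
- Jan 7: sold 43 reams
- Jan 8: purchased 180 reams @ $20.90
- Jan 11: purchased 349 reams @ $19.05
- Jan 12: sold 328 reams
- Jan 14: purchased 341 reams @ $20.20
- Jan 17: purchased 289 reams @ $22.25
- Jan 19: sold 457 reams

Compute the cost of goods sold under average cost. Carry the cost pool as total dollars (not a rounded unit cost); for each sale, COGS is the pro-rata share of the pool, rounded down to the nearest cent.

COGS = $19,205.86

After Jan 1: 84 on hand, pool $1,843.80 (≈ $21.9500 each)
After Jan 4: 142 on hand, pool $2,899.40 (≈ $20.4183 each)
Jan 5, sell 118: 118/142 × $2,899.40 → $2,409.36
After Jan 6: 97 on hand, pool $1,939.09 (≈ $19.9906 each)
Jan 7, sell 43: 43/97 × $1,939.09 → $859.59
After Jan 8: 234 on hand, pool $4,841.50 (≈ $20.6902 each)
After Jan 11: 583 on hand, pool $11,489.95 (≈ $19.7083 each)
Jan 12, sell 328: 328/583 × $11,489.95 → $6,464.32
After Jan 14: 596 on hand, pool $11,913.83 (≈ $19.9896 each)
After Jan 17: 885 on hand, pool $18,344.08 (≈ $20.7278 each)
Jan 19, sell 457: 457/885 × $18,344.08 → $9,472.59
Total COGS = $2,409.36 + $859.59 + $6,464.32 + $9,472.59 = $19,205.86
Ending inventory (cost pool remaining) = $8,871.49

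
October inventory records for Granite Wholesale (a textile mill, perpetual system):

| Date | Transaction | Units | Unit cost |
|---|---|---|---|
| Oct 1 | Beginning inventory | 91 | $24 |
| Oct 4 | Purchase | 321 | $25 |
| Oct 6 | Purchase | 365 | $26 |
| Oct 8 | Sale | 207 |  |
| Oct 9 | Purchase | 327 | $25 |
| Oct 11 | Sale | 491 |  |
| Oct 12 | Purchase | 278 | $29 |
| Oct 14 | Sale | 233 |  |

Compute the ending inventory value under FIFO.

Oct 8, 207 sold [FIFO — oldest first]: 91 @ $24 + 116 @ $25 = $5,084
Oct 11, 491 sold [FIFO — oldest first]: 205 @ $25 + 286 @ $26 = $12,561
Oct 14, 233 sold [FIFO — oldest first]: 79 @ $26 + 154 @ $25 = $5,904
Total COGS = $5,084 + $12,561 + $5,904 = $23,549
Ending inventory: 173 @ $25 + 278 @ $29 = $12,387

Ending inventory = $12,387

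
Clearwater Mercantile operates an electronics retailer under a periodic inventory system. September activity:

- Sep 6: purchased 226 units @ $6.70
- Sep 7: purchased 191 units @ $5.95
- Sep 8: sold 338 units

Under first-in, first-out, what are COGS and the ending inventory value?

COGS = $2,180.60; ending inventory = $470.05

Sep 8, 338 sold [FIFO — oldest first]: 226 @ $6.70 + 112 @ $5.95 = $2,180.60
Ending inventory: 79 @ $5.95 = $470.05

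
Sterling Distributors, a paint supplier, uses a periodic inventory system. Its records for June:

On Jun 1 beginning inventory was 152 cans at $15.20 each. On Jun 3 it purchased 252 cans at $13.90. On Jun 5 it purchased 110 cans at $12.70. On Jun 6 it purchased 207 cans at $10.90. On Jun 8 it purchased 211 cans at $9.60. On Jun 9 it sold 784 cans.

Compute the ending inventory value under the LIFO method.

Ending inventory = $2,249.60

Jun 9, 784 sold [LIFO — newest first]: 211 @ $9.60 + 207 @ $10.90 + 110 @ $12.70 + 252 @ $13.90 + 4 @ $15.20 = $9,242.50
Ending inventory: 148 @ $15.20 = $2,249.60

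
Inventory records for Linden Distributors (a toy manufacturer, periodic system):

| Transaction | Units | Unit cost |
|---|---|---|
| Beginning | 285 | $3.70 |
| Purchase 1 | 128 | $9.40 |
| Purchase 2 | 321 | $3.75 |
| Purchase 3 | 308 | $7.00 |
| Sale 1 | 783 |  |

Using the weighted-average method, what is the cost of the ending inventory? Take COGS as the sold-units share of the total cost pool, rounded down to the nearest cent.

Ending inventory = $1,396.28

Sale 1, sell 783: 783/1042 × $5,617.45 → $4,221.17
Ending inventory (cost pool remaining) = $1,396.28
Check: goods available $5,617.45 = COGS $4,221.17 + ending $1,396.28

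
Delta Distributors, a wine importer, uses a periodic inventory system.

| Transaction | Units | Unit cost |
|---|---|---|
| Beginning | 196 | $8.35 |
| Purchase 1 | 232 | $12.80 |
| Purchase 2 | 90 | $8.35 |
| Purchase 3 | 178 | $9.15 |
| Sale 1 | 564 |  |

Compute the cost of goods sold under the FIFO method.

COGS = $5,778.60

Sale 1 (564) [FIFO — oldest first]: 196 @ $8.35 + 232 @ $12.80 + 90 @ $8.35 + 46 @ $9.15 = $5,778.60
Ending inventory: 132 @ $9.15 = $1,207.80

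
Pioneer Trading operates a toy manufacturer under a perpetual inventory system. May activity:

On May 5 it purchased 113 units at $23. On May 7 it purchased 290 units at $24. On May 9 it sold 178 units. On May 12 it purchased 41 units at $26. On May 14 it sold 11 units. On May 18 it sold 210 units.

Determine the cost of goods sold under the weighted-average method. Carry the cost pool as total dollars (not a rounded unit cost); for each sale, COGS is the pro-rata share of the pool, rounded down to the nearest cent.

COGS = $9,541.79

After May 5: 113 on hand, pool $2,599.00 (≈ $23.0000 each)
After May 7: 403 on hand, pool $9,559.00 (≈ $23.7196 each)
May 9, sell 178: 178/403 × $9,559.00 → $4,222.08
After May 12: 266 on hand, pool $6,402.92 (≈ $24.0711 each)
May 14, sell 11: 11/266 × $6,402.92 → $264.78
May 18, sell 210: 210/255 × $6,138.14 → $5,054.93
Total COGS = $4,222.08 + $264.78 + $5,054.93 = $9,541.79
Ending inventory (cost pool remaining) = $1,083.21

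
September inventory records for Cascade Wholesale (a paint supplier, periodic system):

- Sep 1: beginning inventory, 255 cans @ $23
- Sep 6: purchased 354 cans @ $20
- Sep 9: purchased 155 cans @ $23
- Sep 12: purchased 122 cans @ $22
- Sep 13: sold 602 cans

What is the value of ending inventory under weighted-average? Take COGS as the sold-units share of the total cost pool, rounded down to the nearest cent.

Sep 13, sell 602: 602/886 × $19,194.00 → $13,041.52
Ending inventory (cost pool remaining) = $6,152.48

Ending inventory = $6,152.48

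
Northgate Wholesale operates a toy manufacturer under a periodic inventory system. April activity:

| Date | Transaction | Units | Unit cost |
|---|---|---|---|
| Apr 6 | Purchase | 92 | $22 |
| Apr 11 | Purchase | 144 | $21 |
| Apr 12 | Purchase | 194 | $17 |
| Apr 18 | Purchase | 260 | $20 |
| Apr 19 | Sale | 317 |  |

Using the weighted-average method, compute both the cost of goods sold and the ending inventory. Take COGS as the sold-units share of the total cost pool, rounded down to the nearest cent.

COGS = $6,223.30; ending inventory = $7,322.70

Apr 19, sell 317: 317/690 × $13,546.00 → $6,223.30
Ending inventory (cost pool remaining) = $7,322.70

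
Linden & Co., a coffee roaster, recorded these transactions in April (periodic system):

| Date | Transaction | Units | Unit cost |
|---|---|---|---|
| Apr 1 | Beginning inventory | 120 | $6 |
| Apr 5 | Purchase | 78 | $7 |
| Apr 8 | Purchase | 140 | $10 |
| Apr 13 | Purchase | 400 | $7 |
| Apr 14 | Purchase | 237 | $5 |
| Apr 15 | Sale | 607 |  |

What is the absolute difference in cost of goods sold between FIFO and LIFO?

FIFO COGS: 120 @ $6 + 78 @ $7 + 140 @ $10 + 269 @ $7 = $4,549
LIFO COGS: 237 @ $5 + 370 @ $7 = $3,775
Difference = |$4,549 − $3,775| = $774

$774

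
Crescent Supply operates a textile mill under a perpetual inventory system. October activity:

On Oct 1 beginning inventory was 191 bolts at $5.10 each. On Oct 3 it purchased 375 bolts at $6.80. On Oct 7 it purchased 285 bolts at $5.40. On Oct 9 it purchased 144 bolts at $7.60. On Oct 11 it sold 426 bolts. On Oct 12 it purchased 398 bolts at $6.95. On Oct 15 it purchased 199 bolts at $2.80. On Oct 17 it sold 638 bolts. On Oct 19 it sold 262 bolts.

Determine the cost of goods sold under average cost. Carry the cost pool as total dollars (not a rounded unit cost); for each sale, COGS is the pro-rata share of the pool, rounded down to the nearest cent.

COGS = $7,919.35

After Oct 1: 191 on hand, pool $974.10 (≈ $5.1000 each)
After Oct 3: 566 on hand, pool $3,524.10 (≈ $6.2263 each)
After Oct 7: 851 on hand, pool $5,063.10 (≈ $5.9496 each)
After Oct 9: 995 on hand, pool $6,157.50 (≈ $6.1884 each)
Oct 11, sell 426: 426/995 × $6,157.50 → $2,636.27
After Oct 12: 967 on hand, pool $6,287.33 (≈ $6.5019 each)
After Oct 15: 1166 on hand, pool $6,844.53 (≈ $5.8701 each)
Oct 17, sell 638: 638/1166 × $6,844.53 → $3,745.12
Oct 19, sell 262: 262/528 × $3,099.41 → $1,537.96
Total COGS = $2,636.27 + $3,745.12 + $1,537.96 = $7,919.35
Ending inventory (cost pool remaining) = $1,561.45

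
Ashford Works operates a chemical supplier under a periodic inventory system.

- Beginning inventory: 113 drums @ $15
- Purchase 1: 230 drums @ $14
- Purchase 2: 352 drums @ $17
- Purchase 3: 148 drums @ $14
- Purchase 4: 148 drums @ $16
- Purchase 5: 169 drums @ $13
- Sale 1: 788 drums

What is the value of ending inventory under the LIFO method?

Sale 1 (788) [LIFO — newest first]: 169 @ $13 + 148 @ $16 + 148 @ $14 + 323 @ $17 = $12,128
Ending inventory: 113 @ $15 + 230 @ $14 + 29 @ $17 = $5,408
Check: goods available $17,536 = COGS $12,128 + ending $5,408

Ending inventory = $5,408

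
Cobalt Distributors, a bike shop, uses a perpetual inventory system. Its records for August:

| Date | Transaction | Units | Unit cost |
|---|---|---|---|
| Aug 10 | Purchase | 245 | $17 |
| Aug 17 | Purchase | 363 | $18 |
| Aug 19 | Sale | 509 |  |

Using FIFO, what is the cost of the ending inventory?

Aug 19, 509 sold [FIFO — oldest first]: 245 @ $17 + 264 @ $18 = $8,917
Ending inventory: 99 @ $18 = $1,782
Check: goods available $10,699 = COGS $8,917 + ending $1,782

Ending inventory = $1,782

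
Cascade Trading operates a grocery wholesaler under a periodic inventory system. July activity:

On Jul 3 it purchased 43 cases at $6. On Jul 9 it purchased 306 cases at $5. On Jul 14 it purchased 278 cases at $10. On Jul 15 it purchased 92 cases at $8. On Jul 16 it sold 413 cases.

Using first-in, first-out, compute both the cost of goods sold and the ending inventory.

COGS = $2,428; ending inventory = $2,876

Jul 16, 413 sold [FIFO — oldest first]: 43 @ $6 + 306 @ $5 + 64 @ $10 = $2,428
Ending inventory: 214 @ $10 + 92 @ $8 = $2,876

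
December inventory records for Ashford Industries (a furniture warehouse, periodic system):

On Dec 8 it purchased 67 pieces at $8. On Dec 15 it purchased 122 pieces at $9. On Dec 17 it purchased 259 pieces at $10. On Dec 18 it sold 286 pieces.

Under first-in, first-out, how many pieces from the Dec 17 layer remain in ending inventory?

Dec 18, 286 sold [FIFO — oldest first]: 67 @ $8 + 122 @ $9 + 97 @ $10 = $2,604
Ending inventory: 162 @ $10 = $1,620
Check: goods available $4,224 = COGS $2,604 + ending $1,620

162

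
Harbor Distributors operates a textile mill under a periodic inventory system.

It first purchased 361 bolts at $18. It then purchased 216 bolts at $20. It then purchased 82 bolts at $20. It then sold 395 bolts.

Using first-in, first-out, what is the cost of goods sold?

COGS = $7,178

Sale 1 (395) [FIFO — oldest first]: 361 @ $18 + 34 @ $20 = $7,178
Ending inventory: 182 @ $20 + 82 @ $20 = $5,280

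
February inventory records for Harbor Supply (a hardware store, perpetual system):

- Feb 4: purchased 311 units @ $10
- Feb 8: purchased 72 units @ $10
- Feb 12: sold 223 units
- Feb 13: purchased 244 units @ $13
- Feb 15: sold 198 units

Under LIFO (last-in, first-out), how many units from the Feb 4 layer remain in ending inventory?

Feb 12, 223 sold [LIFO — newest first]: 72 @ $10 + 151 @ $10 = $2,230
Feb 15, 198 sold [LIFO — newest first]: 198 @ $13 = $2,574
Total COGS = $2,230 + $2,574 = $4,804
Ending inventory: 160 @ $10 + 46 @ $13 = $2,198
Check: goods available $7,002 = COGS $4,804 + ending $2,198

160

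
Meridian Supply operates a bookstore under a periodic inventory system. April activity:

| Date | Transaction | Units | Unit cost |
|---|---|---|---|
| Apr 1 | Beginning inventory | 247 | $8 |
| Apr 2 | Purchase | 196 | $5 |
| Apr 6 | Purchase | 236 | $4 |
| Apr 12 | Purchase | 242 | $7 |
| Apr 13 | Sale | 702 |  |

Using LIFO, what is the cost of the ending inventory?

Apr 13, 702 sold [LIFO — newest first]: 242 @ $7 + 236 @ $4 + 196 @ $5 + 28 @ $8 = $3,842
Ending inventory: 219 @ $8 = $1,752

Ending inventory = $1,752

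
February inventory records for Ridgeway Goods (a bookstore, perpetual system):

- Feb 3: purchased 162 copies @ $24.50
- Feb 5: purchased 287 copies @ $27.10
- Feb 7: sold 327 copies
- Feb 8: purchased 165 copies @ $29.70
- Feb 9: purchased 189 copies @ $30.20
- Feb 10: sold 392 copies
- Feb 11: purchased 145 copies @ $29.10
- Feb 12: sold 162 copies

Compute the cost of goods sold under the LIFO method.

COGS = $24,933.00

Feb 7, 327 sold [LIFO — newest first]: 287 @ $27.10 + 40 @ $24.50 = $8,757.70
Feb 10, 392 sold [LIFO — newest first]: 189 @ $30.20 + 165 @ $29.70 + 38 @ $24.50 = $11,539.30
Feb 12, 162 sold [LIFO — newest first]: 145 @ $29.10 + 17 @ $24.50 = $4,636.00
Total COGS = $8,757.70 + $11,539.30 + $4,636.00 = $24,933.00
Ending inventory: 67 @ $24.50 = $1,641.50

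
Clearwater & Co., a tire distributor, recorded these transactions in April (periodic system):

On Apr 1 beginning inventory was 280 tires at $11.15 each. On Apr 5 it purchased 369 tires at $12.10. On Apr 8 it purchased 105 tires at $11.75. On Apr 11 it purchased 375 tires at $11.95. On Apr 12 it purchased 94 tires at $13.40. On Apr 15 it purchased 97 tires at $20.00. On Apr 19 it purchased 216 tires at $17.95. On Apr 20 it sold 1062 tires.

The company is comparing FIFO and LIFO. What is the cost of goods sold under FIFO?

COGS = $12,501.25

FIFO COGS: 280 @ $11.15 + 369 @ $12.10 + 105 @ $11.75 + 308 @ $11.95 = $12,501.25
LIFO COGS: 216 @ $17.95 + 97 @ $20.00 + 94 @ $13.40 + 375 @ $11.95 + 105 @ $11.75 + 175 @ $12.10 = $14,909.30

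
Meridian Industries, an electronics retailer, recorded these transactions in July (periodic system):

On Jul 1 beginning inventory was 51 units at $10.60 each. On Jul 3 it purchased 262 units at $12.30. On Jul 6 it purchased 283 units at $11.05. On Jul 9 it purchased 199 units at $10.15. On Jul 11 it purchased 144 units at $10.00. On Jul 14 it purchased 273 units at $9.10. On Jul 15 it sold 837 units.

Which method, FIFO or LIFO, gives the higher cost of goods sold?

FIFO COGS: 51 @ $10.60 + 262 @ $12.30 + 283 @ $11.05 + 199 @ $10.15 + 42 @ $10.00 = $9,330.20
LIFO COGS: 273 @ $9.10 + 144 @ $10.00 + 199 @ $10.15 + 221 @ $11.05 = $8,386.20

FIFO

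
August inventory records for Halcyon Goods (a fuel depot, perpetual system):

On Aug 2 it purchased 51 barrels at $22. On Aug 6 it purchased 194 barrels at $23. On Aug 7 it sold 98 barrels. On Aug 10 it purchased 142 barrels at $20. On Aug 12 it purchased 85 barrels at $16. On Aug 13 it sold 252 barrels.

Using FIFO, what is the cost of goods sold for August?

COGS = $7,684

Aug 7, 98 sold [FIFO — oldest first]: 51 @ $22 + 47 @ $23 = $2,203
Aug 13, 252 sold [FIFO — oldest first]: 147 @ $23 + 105 @ $20 = $5,481
Total COGS = $2,203 + $5,481 = $7,684
Ending inventory: 37 @ $20 + 85 @ $16 = $2,100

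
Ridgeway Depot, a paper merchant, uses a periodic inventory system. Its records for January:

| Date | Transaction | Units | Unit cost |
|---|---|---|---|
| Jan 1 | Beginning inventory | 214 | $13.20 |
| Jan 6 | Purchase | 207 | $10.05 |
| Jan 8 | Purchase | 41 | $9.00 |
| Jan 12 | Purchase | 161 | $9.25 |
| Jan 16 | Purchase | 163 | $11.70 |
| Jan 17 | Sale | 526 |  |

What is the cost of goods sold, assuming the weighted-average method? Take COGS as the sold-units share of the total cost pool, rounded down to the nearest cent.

Jan 17, sell 526: 526/786 × $8,670.50 → $5,802.39
Ending inventory (cost pool remaining) = $2,868.11

COGS = $5,802.39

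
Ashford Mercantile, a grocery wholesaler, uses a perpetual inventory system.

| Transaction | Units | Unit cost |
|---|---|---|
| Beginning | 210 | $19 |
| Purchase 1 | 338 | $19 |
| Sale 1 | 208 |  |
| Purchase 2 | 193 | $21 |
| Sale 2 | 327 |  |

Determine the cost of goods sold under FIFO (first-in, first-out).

COGS = $10,165

Sale 1 (208) [FIFO — oldest first]: 208 @ $19 = $3,952
Sale 2 (327) [FIFO — oldest first]: 2 @ $19 + 325 @ $19 = $6,213
Total COGS = $3,952 + $6,213 = $10,165
Ending inventory: 13 @ $19 + 193 @ $21 = $4,300
Check: goods available $14,465 = COGS $10,165 + ending $4,300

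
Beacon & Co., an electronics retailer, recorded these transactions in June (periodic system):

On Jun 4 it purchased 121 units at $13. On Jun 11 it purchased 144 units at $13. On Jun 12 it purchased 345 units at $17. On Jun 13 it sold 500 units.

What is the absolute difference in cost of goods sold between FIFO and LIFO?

FIFO COGS: 121 @ $13 + 144 @ $13 + 235 @ $17 = $7,440
LIFO COGS: 345 @ $17 + 144 @ $13 + 11 @ $13 = $7,880
Difference = |$7,440 − $7,880| = $440

$440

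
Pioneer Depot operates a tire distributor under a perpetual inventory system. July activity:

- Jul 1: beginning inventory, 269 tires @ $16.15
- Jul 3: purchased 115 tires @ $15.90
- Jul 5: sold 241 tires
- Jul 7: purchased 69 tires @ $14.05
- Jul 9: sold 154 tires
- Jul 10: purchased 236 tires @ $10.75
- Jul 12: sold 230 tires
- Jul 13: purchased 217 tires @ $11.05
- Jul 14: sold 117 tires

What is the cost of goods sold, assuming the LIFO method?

COGS = $9,970.95

Jul 5, 241 sold [LIFO — newest first]: 115 @ $15.90 + 126 @ $16.15 = $3,863.40
Jul 9, 154 sold [LIFO — newest first]: 69 @ $14.05 + 85 @ $16.15 = $2,342.20
Jul 12, 230 sold [LIFO — newest first]: 230 @ $10.75 = $2,472.50
Jul 14, 117 sold [LIFO — newest first]: 117 @ $11.05 = $1,292.85
Total COGS = $3,863.40 + $2,342.20 + $2,472.50 + $1,292.85 = $9,970.95
Ending inventory: 58 @ $16.15 + 6 @ $10.75 + 100 @ $11.05 = $2,106.20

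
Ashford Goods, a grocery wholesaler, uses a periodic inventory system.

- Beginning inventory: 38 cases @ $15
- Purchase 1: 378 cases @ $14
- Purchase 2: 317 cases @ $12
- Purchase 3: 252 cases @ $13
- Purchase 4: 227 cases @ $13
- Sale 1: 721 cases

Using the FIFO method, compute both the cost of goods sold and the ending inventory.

Sale 1 (721) [FIFO — oldest first]: 38 @ $15 + 378 @ $14 + 305 @ $12 = $9,522
Ending inventory: 12 @ $12 + 252 @ $13 + 227 @ $13 = $6,371

COGS = $9,522; ending inventory = $6,371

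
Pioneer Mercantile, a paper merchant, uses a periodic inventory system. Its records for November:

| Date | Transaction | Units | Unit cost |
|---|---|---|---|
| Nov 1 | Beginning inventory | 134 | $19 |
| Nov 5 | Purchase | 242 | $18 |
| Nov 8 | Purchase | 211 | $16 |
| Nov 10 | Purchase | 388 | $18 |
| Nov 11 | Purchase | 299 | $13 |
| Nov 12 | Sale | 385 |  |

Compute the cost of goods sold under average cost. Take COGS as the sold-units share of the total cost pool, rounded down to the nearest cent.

Nov 12, sell 385: 385/1274 × $21,149.00 → $6,391.18
Ending inventory (cost pool remaining) = $14,757.82
Check: goods available $21,149.00 = COGS $6,391.18 + ending $14,757.82

COGS = $6,391.18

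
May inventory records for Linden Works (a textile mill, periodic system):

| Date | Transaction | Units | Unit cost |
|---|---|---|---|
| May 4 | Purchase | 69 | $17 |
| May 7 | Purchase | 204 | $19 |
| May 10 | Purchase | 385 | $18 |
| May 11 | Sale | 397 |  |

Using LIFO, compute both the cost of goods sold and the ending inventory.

COGS = $7,158; ending inventory = $4,821

May 11, 397 sold [LIFO — newest first]: 385 @ $18 + 12 @ $19 = $7,158
Ending inventory: 69 @ $17 + 192 @ $19 = $4,821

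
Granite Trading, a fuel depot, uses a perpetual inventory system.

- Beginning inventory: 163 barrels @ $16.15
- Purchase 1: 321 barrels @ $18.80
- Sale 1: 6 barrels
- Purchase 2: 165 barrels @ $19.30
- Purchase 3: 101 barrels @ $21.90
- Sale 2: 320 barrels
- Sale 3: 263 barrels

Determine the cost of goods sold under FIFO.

Sale 1 (6) [FIFO — oldest first]: 6 @ $16.15 = $96.90
Sale 2 (320) [FIFO — oldest first]: 157 @ $16.15 + 163 @ $18.80 = $5,599.95
Sale 3 (263) [FIFO — oldest first]: 158 @ $18.80 + 105 @ $19.30 = $4,996.90
Total COGS = $96.90 + $5,599.95 + $4,996.90 = $10,693.75
Ending inventory: 60 @ $19.30 + 101 @ $21.90 = $3,369.90

COGS = $10,693.75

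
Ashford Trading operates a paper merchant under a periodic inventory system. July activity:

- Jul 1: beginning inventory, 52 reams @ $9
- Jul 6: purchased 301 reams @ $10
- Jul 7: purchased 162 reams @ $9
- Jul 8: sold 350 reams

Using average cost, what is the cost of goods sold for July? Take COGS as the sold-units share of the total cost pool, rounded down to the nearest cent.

Jul 8, sell 350: 350/515 × $4,936.00 → $3,354.56
Ending inventory (cost pool remaining) = $1,581.44

COGS = $3,354.56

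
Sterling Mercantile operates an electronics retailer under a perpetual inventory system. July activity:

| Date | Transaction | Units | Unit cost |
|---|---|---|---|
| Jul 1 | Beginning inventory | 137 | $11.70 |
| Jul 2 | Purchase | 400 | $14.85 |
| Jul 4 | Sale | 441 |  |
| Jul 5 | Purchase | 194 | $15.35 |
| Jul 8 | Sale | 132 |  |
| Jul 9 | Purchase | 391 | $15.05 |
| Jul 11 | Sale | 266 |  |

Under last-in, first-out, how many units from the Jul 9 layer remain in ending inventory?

Jul 4, 441 sold [LIFO — newest first]: 400 @ $14.85 + 41 @ $11.70 = $6,419.70
Jul 8, 132 sold [LIFO — newest first]: 132 @ $15.35 = $2,026.20
Jul 11, 266 sold [LIFO — newest first]: 266 @ $15.05 = $4,003.30
Total COGS = $6,419.70 + $2,026.20 + $4,003.30 = $12,449.20
Ending inventory: 96 @ $11.70 + 62 @ $15.35 + 125 @ $15.05 = $3,956.15
Check: goods available $16,405.35 = COGS $12,449.20 + ending $3,956.15

125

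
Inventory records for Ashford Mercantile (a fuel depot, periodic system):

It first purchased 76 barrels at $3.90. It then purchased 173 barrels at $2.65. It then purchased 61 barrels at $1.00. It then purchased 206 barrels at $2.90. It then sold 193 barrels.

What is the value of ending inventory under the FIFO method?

Sale 1 (193) [FIFO — oldest first]: 76 @ $3.90 + 117 @ $2.65 = $606.45
Ending inventory: 56 @ $2.65 + 61 @ $1.00 + 206 @ $2.90 = $806.80
Check: goods available $1,413.25 = COGS $606.45 + ending $806.80

Ending inventory = $806.80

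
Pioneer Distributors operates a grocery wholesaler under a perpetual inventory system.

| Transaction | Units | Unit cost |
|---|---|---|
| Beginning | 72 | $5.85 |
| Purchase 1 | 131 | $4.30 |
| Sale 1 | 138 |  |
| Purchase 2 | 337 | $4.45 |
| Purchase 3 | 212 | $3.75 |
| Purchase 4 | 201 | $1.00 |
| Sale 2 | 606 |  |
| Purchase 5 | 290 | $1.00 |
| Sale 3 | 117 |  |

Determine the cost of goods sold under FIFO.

Sale 1 (138) [FIFO — oldest first]: 72 @ $5.85 + 66 @ $4.30 = $705.00
Sale 2 (606) [FIFO — oldest first]: 65 @ $4.30 + 337 @ $4.45 + 204 @ $3.75 = $2,544.15
Sale 3 (117) [FIFO — oldest first]: 8 @ $3.75 + 109 @ $1.00 = $139.00
Total COGS = $705.00 + $2,544.15 + $139.00 = $3,388.15
Ending inventory: 92 @ $1.00 + 290 @ $1.00 = $382.00
Check: goods available $3,770.15 = COGS $3,388.15 + ending $382.00

COGS = $3,388.15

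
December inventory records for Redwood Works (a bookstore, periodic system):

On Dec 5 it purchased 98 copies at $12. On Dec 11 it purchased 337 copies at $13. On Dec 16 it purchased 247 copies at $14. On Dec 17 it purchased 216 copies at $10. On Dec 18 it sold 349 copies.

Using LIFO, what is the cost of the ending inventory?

Dec 18, 349 sold [LIFO — newest first]: 216 @ $10 + 133 @ $14 = $4,022
Ending inventory: 98 @ $12 + 337 @ $13 + 114 @ $14 = $7,153
Check: goods available $11,175 = COGS $4,022 + ending $7,153

Ending inventory = $7,153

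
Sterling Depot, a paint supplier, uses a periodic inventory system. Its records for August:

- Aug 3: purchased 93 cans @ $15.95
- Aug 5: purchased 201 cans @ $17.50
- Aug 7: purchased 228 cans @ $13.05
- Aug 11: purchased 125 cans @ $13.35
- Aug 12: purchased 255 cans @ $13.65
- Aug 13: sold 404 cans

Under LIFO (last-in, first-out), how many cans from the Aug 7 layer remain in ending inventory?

204

Aug 13, 404 sold [LIFO — newest first]: 255 @ $13.65 + 125 @ $13.35 + 24 @ $13.05 = $5,462.70
Ending inventory: 93 @ $15.95 + 201 @ $17.50 + 204 @ $13.05 = $7,663.05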